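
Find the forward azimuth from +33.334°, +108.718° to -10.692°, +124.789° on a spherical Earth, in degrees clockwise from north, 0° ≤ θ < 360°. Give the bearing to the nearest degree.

Δλ = 124.789 − 108.718 = 16.071°.
θ = atan2( sin Δλ · cos φ₂ , cos φ₁ · sin φ₂ − sin φ₁ · cos φ₂ · cos Δλ )
  = atan2(0.27202, -0.67388) = 158.018° → normalised to [0°, 360°): 158.018°.

158°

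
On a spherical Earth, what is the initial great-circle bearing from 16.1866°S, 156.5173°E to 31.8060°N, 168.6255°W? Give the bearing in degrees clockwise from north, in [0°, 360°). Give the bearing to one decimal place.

34.7°

Δλ = -168.6255 − 156.5173 = -325.1428°; wrapped into (−180°, 180°]: 34.8572°.
θ = atan2( sin Δλ · cos φ₂ , cos φ₁ · sin φ₂ − sin φ₁ · cos φ₂ · cos Δλ )
  = atan2(0.48571, 0.70055) = 34.735° → normalised to [0°, 360°): 34.735°.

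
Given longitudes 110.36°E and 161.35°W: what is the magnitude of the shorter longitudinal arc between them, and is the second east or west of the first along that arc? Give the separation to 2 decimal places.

Raw difference: -161.35 − 110.36 = -271.71°.
Normalise into (−180°, 180°]: -271.71° + 360° = 88.29°.
Positive ⇒ the second point lies to the east; separation 88.29°.

88.29° east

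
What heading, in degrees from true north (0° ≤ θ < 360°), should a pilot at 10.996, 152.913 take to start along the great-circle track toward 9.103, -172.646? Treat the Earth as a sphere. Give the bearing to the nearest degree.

90°

Δλ = -172.646 − 152.913 = -325.559°; wrapped into (−180°, 180°]: 34.441°.
θ = atan2( sin Δλ · cos φ₂ , cos φ₁ · sin φ₂ − sin φ₁ · cos φ₂ · cos Δλ )
  = atan2(0.55843, -0.00002) = 90.002° → normalised to [0°, 360°): 90.002°.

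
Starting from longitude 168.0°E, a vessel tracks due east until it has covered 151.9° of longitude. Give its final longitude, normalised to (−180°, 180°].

40.1°W

Start at +168.0°; shift +151.9° → +319.9°.
+319.9° lies outside (−180°, 180°]; subtract 360° → -40.1°.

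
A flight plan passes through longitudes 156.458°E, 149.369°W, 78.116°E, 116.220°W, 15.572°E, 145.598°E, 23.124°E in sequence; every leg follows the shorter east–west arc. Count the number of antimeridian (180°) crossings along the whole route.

Leg 1: +156.458° → -149.369°, shortest Δλ = 54.173° (east) — crosses 180°.
Leg 2: -149.369° → +78.116°, shortest Δλ = -132.515° (west) — crosses 180°.
Leg 3: +78.116° → -116.220°, shortest Δλ = 165.664° (east) — crosses 180°.
Leg 4: -116.220° → +15.572°, shortest Δλ = 131.792° (east) — does not cross 180°.
Leg 5: +15.572° → +145.598°, shortest Δλ = 130.026° (east) — does not cross 180°.
Leg 6: +145.598° → +23.124°, shortest Δλ = -122.474° (west) — does not cross 180°.
Total crossings: 3.

3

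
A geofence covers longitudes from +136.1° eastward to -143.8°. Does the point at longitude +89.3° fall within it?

No

Band width going east from +136.1° to -143.8°: ((-143.8 − 136.1) mod 360) = 80.1°.
Offset of +89.3° east of the west edge: ((89.3 − 136.1) mod 360) = 313.2°.
313.2° > 80.1° ⇒ outside.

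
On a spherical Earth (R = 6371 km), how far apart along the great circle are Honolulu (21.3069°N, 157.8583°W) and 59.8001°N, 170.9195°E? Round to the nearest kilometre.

Δλ = 170.9195 − -157.8583 = 328.7778°; wrapped into (−180°, 180°]: -31.2222°.
Δφ = 59.8001 − 21.3069 = 38.4932°.
a = sin²(Δφ/2) + cos φ₁ · cos φ₂ · sin²(Δλ/2) = 0.142597.
c = 2·atan2(√a, √(1−a)) = 0.77445 rad → d = 6371·c ≈ 4934.01 km.

4934 km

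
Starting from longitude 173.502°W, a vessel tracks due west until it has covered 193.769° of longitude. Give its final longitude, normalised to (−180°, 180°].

Start at -173.502°; shift −193.769° → -367.271°.
-367.271° lies outside (−180°, 180°]; add 360° → -7.271°.

7.271°W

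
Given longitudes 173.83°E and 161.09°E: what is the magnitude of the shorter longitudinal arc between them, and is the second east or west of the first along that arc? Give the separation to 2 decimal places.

Raw difference: 161.09 − 173.83 = -12.74°.
Normalise into (−180°, 180°]: -12.74° stays -12.74°.
Negative ⇒ the second point lies to the west; separation 12.74°.

12.74° west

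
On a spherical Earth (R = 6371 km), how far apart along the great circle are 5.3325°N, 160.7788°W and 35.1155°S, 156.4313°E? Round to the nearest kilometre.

6341 km

Δλ = 156.4313 − -160.7788 = 317.2101°; wrapped into (−180°, 180°]: -42.7899°.
Δφ = -35.1155 − 5.3325 = -40.4480°.
a = sin²(Δφ/2) + cos φ₁ · cos φ₂ · sin²(Δλ/2) = 0.227886.
c = 2·atan2(√a, √(1−a)) = 0.99533 rad → d = 6371·c ≈ 6341.23 km.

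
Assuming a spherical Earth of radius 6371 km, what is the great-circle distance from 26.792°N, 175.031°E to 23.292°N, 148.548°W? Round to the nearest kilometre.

Δλ = -148.548 − 175.031 = -323.579°; wrapped into (−180°, 180°]: 36.421°.
Δφ = 23.292 − 26.792 = -3.500°.
a = sin²(Δφ/2) + cos φ₁ · cos φ₂ · sin²(Δλ/2) = 0.081006.
c = 2·atan2(√a, √(1−a)) = 0.57721 rad → d = 6371·c ≈ 3677.40 km.

3677 km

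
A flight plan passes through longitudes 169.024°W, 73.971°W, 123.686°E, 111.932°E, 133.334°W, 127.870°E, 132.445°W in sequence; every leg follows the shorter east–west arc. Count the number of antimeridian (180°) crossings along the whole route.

4

Leg 1: -169.024° → -73.971°, shortest Δλ = 95.053° (east) — does not cross 180°.
Leg 2: -73.971° → +123.686°, shortest Δλ = -162.343° (west) — crosses 180°.
Leg 3: +123.686° → +111.932°, shortest Δλ = -11.754° (west) — does not cross 180°.
Leg 4: +111.932° → -133.334°, shortest Δλ = 114.734° (east) — crosses 180°.
Leg 5: -133.334° → +127.870°, shortest Δλ = -98.796° (west) — crosses 180°.
Leg 6: +127.870° → -132.445°, shortest Δλ = 99.685° (east) — crosses 180°.
Total crossings: 4.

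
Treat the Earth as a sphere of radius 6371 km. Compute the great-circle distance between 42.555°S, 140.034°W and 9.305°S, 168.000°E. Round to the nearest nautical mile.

Δλ = 168.000 − -140.034 = 308.034°; wrapped into (−180°, 180°]: -51.966°.
Δφ = -9.305 − -42.555 = 33.250°.
a = sin²(Δφ/2) + cos φ₁ · cos φ₂ · sin²(Δλ/2) = 0.221382.
c = 2·atan2(√a, √(1−a)) = 0.97974 rad → d = 6371·c ≈ 6241.94 km ≈ 3370.38 nmi.

3370 nmi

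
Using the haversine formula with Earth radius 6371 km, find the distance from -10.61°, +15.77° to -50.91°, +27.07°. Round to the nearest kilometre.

Δλ = 27.07 − 15.77 = 11.30°.
Δφ = -50.91 − -10.61 = -40.30°.
a = sin²(Δφ/2) + cos φ₁ · cos φ₂ · sin²(Δλ/2) = 0.124673.
c = 2·atan2(√a, √(1−a)) = 0.72174 rad → d = 6371·c ≈ 4598.24 km.

4598 km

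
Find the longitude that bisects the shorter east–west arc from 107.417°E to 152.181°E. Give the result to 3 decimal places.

Signed shortest Δλ from +107.417° to +152.181° is +44.764°.
Midpoint longitude = +107.417° + (+44.764°)/2 = +107.417° + 22.382° = +129.799°.

129.799°E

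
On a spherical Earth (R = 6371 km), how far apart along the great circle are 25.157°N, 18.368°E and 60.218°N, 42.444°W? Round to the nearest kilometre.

6001 km

Δλ = -42.444 − 18.368 = -60.812°.
Δφ = 60.218 − 25.157 = 35.061°.
a = sin²(Δφ/2) + cos φ₁ · cos φ₂ · sin²(Δλ/2) = 0.205897.
c = 2·atan2(√a, √(1−a)) = 0.94196 rad → d = 6371·c ≈ 6001.21 km.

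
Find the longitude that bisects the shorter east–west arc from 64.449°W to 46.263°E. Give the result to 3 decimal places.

Signed shortest Δλ from -64.449° to +46.263° is +110.712°.
Midpoint longitude = -64.449° + (+110.712°)/2 = -64.449° + 55.356° = -9.093°.

9.093°W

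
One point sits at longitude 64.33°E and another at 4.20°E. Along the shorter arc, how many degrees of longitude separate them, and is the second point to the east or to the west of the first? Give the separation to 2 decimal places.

Raw difference: 4.20 − 64.33 = -60.13°.
Normalise into (−180°, 180°]: -60.13° stays -60.13°.
Negative ⇒ the second point lies to the west; separation 60.13°.

60.13° west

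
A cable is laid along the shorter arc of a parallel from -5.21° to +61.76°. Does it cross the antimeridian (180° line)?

No

Signed shortest Δλ = ((61.76 − -5.21 + 180) mod 360) − 180 = 66.97°.
Going east by 66.97° from -5.21° reaches +61.76° without touching 180°.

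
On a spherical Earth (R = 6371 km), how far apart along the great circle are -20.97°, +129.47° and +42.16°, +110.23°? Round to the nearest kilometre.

Δλ = 110.23 − 129.47 = -19.24°.
Δφ = 42.16 − -20.97 = 63.13°.
a = sin²(Δφ/2) + cos φ₁ · cos φ₂ · sin²(Δλ/2) = 0.293346.
c = 2·atan2(√a, √(1−a)) = 1.14471 rad → d = 6371·c ≈ 7292.97 km.

7293 km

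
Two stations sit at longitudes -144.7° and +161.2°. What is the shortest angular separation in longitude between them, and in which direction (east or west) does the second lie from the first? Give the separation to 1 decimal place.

54.1° west

Raw difference: 161.2 − -144.7 = 305.9°.
Normalise into (−180°, 180°]: 305.9° − 360° = -54.1°.
Negative ⇒ the second point lies to the west; separation 54.1°.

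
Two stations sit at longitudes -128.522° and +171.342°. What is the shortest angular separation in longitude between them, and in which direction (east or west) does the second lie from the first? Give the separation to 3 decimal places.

60.136° west

Raw difference: 171.342 − -128.522 = 299.864°.
Normalise into (−180°, 180°]: 299.864° − 360° = -60.136°.
Negative ⇒ the second point lies to the west; separation 60.136°.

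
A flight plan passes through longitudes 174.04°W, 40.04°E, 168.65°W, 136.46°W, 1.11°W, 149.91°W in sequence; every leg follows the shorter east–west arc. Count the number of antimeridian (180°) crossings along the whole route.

Leg 1: -174.04° → +40.04°, shortest Δλ = -145.92° (west) — crosses 180°.
Leg 2: +40.04° → -168.65°, shortest Δλ = 151.31° (east) — crosses 180°.
Leg 3: -168.65° → -136.46°, shortest Δλ = 32.19° (east) — does not cross 180°.
Leg 4: -136.46° → -1.11°, shortest Δλ = 135.35° (east) — does not cross 180°.
Leg 5: -1.11° → -149.91°, shortest Δλ = -148.8° (west) — does not cross 180°.
Total crossings: 2.

2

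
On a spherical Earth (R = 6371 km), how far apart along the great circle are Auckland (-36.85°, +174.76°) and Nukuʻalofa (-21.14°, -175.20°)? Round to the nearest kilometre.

1998 km

Δλ = -175.20 − 174.76 = -349.96°; wrapped into (−180°, 180°]: 10.04°.
Δφ = -21.14 − -36.85 = 15.71°.
a = sin²(Δφ/2) + cos φ₁ · cos φ₂ · sin²(Δλ/2) = 0.024392.
c = 2·atan2(√a, √(1−a)) = 0.31365 rad → d = 6371·c ≈ 1998.24 km.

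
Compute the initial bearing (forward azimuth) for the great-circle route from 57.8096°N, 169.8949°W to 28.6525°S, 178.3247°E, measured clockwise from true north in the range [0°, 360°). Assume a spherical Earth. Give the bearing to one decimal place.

Δλ = 178.3247 − -169.8949 = 348.2196°; wrapped into (−180°, 180°]: -11.7804°.
θ = atan2( sin Δλ · cos φ₂ , cos φ₁ · sin φ₂ − sin φ₁ · cos φ₂ · cos Δλ )
  = atan2(-0.17916, -0.98245) = -169.665° → normalised to [0°, 360°): 190.335°.

190.3°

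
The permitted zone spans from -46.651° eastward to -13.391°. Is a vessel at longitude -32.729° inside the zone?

Band width going east from -46.651° to -13.391°: ((-13.391 − -46.651) mod 360) = 33.260°.
Offset of -32.729° east of the west edge: ((-32.729 − -46.651) mod 360) = 13.922°.
13.922° ≤ 33.260° ⇒ inside.

Yes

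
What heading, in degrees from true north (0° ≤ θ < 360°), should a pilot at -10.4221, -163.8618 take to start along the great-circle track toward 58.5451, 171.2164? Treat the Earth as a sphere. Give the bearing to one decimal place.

346.6°

Δλ = 171.2164 − -163.8618 = 335.0782°; wrapped into (−180°, 180°]: -24.9218°.
θ = atan2( sin Δλ · cos φ₂ , cos φ₁ · sin φ₂ − sin φ₁ · cos φ₂ · cos Δλ )
  = atan2(-0.21989, 0.92459) = -13.378° → normalised to [0°, 360°): 346.622°.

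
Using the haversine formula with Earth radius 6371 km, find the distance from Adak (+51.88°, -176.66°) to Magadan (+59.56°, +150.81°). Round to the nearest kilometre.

Δλ = 150.81 − -176.66 = 327.47°; wrapped into (−180°, 180°]: -32.53°.
Δφ = 59.56 − 51.88 = 7.68°.
a = sin²(Δφ/2) + cos φ₁ · cos φ₂ · sin²(Δλ/2) = 0.029019.
c = 2·atan2(√a, √(1−a)) = 0.34237 rad → d = 6371·c ≈ 2181.23 km.

2181 km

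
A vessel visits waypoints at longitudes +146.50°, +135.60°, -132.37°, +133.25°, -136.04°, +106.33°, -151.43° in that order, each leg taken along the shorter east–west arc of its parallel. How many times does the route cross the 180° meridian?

5

Leg 1: +146.50° → +135.60°, shortest Δλ = -10.9° (west) — does not cross 180°.
Leg 2: +135.60° → -132.37°, shortest Δλ = 92.03° (east) — crosses 180°.
Leg 3: -132.37° → +133.25°, shortest Δλ = -94.38° (west) — crosses 180°.
Leg 4: +133.25° → -136.04°, shortest Δλ = 90.71° (east) — crosses 180°.
Leg 5: -136.04° → +106.33°, shortest Δλ = -117.63° (west) — crosses 180°.
Leg 6: +106.33° → -151.43°, shortest Δλ = 102.24° (east) — crosses 180°.
Total crossings: 5.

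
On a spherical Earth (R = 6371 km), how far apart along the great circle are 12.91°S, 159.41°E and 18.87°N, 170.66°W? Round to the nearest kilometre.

4821 km

Δλ = -170.66 − 159.41 = -330.07°; wrapped into (−180°, 180°]: 29.93°.
Δφ = 18.87 − -12.91 = 31.78°.
a = sin²(Δφ/2) + cos φ₁ · cos φ₂ · sin²(Δλ/2) = 0.136465.
c = 2·atan2(√a, √(1−a)) = 0.75675 rad → d = 6371·c ≈ 4821.27 km.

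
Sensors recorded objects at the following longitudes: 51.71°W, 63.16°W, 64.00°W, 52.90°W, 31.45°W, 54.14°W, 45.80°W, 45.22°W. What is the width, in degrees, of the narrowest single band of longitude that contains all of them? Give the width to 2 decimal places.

32.55°

Sort the longitudes: -64.00°, -63.16°, -54.14°, -52.90°, -51.71°, -45.80°, -45.22°, -31.45°.
Eastward gaps between consecutive values (wrapping around): 0.84°, 9.02°, 1.24°, 1.19°, 5.91°, 0.58°, 13.77°, 327.45°.
Largest gap = 327.45° ⇒ minimal covering band is its complement: 360° − 327.45° = 32.55°.
Band runs from -64.00° eastward to -31.45°.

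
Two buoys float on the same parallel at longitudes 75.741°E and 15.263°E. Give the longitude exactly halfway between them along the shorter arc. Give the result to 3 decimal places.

45.502°E

Signed shortest Δλ from +75.741° to +15.263° is -60.478°.
Midpoint longitude = +75.741° + (-60.478°)/2 = +75.741° − 30.239° = +45.502°.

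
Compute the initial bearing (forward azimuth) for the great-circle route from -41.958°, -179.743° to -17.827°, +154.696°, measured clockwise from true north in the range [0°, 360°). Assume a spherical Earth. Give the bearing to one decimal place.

Δλ = 154.696 − -179.743 = 334.439°; wrapped into (−180°, 180°]: -25.561°.
θ = atan2( sin Δλ · cos φ₂ , cos φ₁ · sin φ₂ − sin φ₁ · cos φ₂ · cos Δλ )
  = atan2(-0.41075, 0.34653) = -49.848° → normalised to [0°, 360°): 310.152°.

310.2°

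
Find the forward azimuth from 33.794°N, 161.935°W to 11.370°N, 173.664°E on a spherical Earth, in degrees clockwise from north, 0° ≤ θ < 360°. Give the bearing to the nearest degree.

Δλ = 173.664 − -161.935 = 335.599°; wrapped into (−180°, 180°]: -24.401°.
θ = atan2( sin Δλ · cos φ₂ , cos φ₁ · sin φ₂ − sin φ₁ · cos φ₂ · cos Δλ )
  = atan2(-0.40501, -0.33275) = -129.406° → normalised to [0°, 360°): 230.594°.

231°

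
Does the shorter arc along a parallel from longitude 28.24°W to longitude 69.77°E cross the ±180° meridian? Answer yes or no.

No

Signed shortest Δλ = ((69.77 − -28.24 + 180) mod 360) − 180 = 98.01°.
Going east by 98.01° from -28.24° reaches +69.77° without touching 180°.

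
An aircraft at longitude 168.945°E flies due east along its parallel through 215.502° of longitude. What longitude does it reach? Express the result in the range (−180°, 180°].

Start at +168.945°; shift +215.502° → +384.447°.
+384.447° lies outside (−180°, 180°]; subtract 360° → +24.447°.

24.447°E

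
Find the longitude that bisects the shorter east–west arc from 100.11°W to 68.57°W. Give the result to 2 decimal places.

Signed shortest Δλ from -100.11° to -68.57° is +31.54°.
Midpoint longitude = -100.11° + (+31.54°)/2 = -100.11° + 15.77° = -84.34°.

84.34°W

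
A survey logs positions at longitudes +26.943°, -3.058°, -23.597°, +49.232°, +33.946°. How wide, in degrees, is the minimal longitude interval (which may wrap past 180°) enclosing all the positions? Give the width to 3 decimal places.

Sort the longitudes: -23.597°, -3.058°, +26.943°, +33.946°, +49.232°.
Eastward gaps between consecutive values (wrapping around): 20.539°, 30.001°, 7.003°, 15.286°, 287.171°.
Largest gap = 287.171° ⇒ minimal covering band is its complement: 360° − 287.171° = 72.829°.
Band runs from -23.597° eastward to +49.232°.

72.829°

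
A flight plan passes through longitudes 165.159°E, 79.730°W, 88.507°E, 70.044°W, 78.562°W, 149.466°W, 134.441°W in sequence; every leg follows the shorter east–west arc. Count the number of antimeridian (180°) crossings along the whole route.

Leg 1: +165.159° → -79.730°, shortest Δλ = 115.111° (east) — crosses 180°.
Leg 2: -79.730° → +88.507°, shortest Δλ = 168.237° (east) — does not cross 180°.
Leg 3: +88.507° → -70.044°, shortest Δλ = -158.551° (west) — does not cross 180°.
Leg 4: -70.044° → -78.562°, shortest Δλ = -8.518° (west) — does not cross 180°.
Leg 5: -78.562° → -149.466°, shortest Δλ = -70.904° (west) — does not cross 180°.
Leg 6: -149.466° → -134.441°, shortest Δλ = 15.025° (east) — does not cross 180°.
Total crossings: 1.

1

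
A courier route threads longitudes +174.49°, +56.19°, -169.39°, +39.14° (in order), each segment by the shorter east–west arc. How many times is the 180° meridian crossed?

2

Leg 1: +174.49° → +56.19°, shortest Δλ = -118.3° (west) — does not cross 180°.
Leg 2: +56.19° → -169.39°, shortest Δλ = 134.42° (east) — crosses 180°.
Leg 3: -169.39° → +39.14°, shortest Δλ = -151.47° (west) — crosses 180°.
Total crossings: 2.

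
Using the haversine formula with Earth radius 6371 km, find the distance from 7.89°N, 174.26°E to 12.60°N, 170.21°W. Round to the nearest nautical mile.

Δλ = -170.21 − 174.26 = -344.47°; wrapped into (−180°, 180°]: 15.53°.
Δφ = 12.60 − 7.89 = 4.71°.
a = sin²(Δφ/2) + cos φ₁ · cos φ₂ · sin²(Δλ/2) = 0.019335.
c = 2·atan2(√a, √(1−a)) = 0.27900 rad → d = 6371·c ≈ 1777.54 km ≈ 959.79 nmi.

960 nmi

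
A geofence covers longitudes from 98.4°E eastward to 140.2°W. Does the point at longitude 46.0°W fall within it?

Band width going east from +98.4° to -140.2°: ((-140.2 − 98.4) mod 360) = 121.4°.
Offset of -46.0° east of the west edge: ((-46.0 − 98.4) mod 360) = 215.6°.
215.6° > 121.4° ⇒ outside.

No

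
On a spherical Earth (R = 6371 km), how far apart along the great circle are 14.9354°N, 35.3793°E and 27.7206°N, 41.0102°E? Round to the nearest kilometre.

1536 km

Δλ = 41.0102 − 35.3793 = 5.6309°.
Δφ = 27.7206 − 14.9354 = 12.7852°.
a = sin²(Δφ/2) + cos φ₁ · cos φ₂ · sin²(Δλ/2) = 0.014460.
c = 2·atan2(√a, √(1−a)) = 0.24109 rad → d = 6371·c ≈ 1535.96 km.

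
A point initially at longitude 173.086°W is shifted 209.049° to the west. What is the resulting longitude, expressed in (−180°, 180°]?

22.135°W

Start at -173.086°; shift −209.049° → -382.135°.
-382.135° lies outside (−180°, 180°]; add 360° → -22.135°.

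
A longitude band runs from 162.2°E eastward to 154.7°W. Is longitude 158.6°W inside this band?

Band width going east from +162.2° to -154.7°: ((-154.7 − 162.2) mod 360) = 43.1°.
Offset of -158.6° east of the west edge: ((-158.6 − 162.2) mod 360) = 39.2°.
39.2° ≤ 43.1° ⇒ inside.

Yes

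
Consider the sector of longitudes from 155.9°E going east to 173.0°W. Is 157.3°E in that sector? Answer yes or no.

Yes

Band width going east from +155.9° to -173.0°: ((-173.0 − 155.9) mod 360) = 31.1°.
Offset of +157.3° east of the west edge: ((157.3 − 155.9) mod 360) = 1.4°.
1.4° ≤ 31.1° ⇒ inside.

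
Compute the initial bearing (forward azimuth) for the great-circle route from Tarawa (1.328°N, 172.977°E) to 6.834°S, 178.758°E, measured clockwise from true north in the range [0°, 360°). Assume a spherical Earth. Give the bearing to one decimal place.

144.8°

Δλ = 178.758 − 172.977 = 5.781°.
θ = atan2( sin Δλ · cos φ₂ , cos φ₁ · sin φ₂ − sin φ₁ · cos φ₂ · cos Δλ )
  = atan2(0.10001, -0.14186) = 144.815° → normalised to [0°, 360°): 144.815°.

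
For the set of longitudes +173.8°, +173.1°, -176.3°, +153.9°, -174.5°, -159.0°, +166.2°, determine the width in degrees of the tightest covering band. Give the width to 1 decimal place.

47.1°

Sort the longitudes: -176.3°, -174.5°, -159.0°, +153.9°, +166.2°, +173.1°, +173.8°.
Eastward gaps between consecutive values (wrapping around): 1.8°, 15.5°, 312.9°, 12.3°, 6.9°, 0.7°, 9.9°.
Largest gap = 312.9° ⇒ minimal covering band is its complement: 360° − 312.9° = 47.1°.
Band runs from +153.9° eastward to -159.0°, crossing the antimeridian.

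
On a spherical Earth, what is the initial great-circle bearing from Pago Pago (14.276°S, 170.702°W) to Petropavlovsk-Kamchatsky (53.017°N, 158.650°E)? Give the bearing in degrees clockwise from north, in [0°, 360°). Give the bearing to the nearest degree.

341°

Δλ = 158.650 − -170.702 = 329.352°; wrapped into (−180°, 180°]: -30.648°.
θ = atan2( sin Δλ · cos φ₂ , cos φ₁ · sin φ₂ − sin φ₁ · cos φ₂ · cos Δλ )
  = atan2(-0.30666, 0.90177) = -18.781° → normalised to [0°, 360°): 341.219°.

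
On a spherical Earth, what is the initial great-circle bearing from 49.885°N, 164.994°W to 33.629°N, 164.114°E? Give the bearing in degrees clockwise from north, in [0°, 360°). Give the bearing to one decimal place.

Δλ = 164.114 − -164.994 = 329.108°; wrapped into (−180°, 180°]: -30.892°.
θ = atan2( sin Δλ · cos φ₂ , cos φ₁ · sin φ₂ − sin φ₁ · cos φ₂ · cos Δλ )
  = atan2(-0.42750, -0.18960) = -113.917° → normalised to [0°, 360°): 246.083°.

246.1°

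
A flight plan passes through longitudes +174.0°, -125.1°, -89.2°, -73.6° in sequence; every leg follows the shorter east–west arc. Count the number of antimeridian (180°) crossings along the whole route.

Leg 1: +174.0° → -125.1°, shortest Δλ = 60.9° (east) — crosses 180°.
Leg 2: -125.1° → -89.2°, shortest Δλ = 35.9° (east) — does not cross 180°.
Leg 3: -89.2° → -73.6°, shortest Δλ = 15.6° (east) — does not cross 180°.
Total crossings: 1.

1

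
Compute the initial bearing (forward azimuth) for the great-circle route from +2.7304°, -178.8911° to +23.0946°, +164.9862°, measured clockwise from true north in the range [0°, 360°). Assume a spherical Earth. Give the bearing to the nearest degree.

324°

Δλ = 164.9862 − -178.8911 = 343.8773°; wrapped into (−180°, 180°]: -16.1227°.
θ = atan2( sin Δλ · cos φ₂ , cos φ₁ · sin φ₂ − sin φ₁ · cos φ₂ · cos Δλ )
  = atan2(-0.25544, 0.34971) = -36.146° → normalised to [0°, 360°): 323.854°.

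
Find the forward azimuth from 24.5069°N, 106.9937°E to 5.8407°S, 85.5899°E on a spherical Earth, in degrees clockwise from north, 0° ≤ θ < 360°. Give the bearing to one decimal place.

217.3°

Δλ = 85.5899 − 106.9937 = -21.4038°.
θ = atan2( sin Δλ · cos φ₂ , cos φ₁ · sin φ₂ − sin φ₁ · cos φ₂ · cos Δλ )
  = atan2(-0.36304, -0.47678) = -142.713° → normalised to [0°, 360°): 217.287°.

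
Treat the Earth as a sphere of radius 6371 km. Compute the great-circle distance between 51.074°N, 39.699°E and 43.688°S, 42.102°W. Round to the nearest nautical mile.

Δλ = -42.102 − 39.699 = -81.801°.
Δφ = -43.688 − 51.074 = -94.762°.
a = sin²(Δφ/2) + cos φ₁ · cos φ₂ · sin²(Δλ/2) = 0.736283.
c = 2·atan2(√a, √(1−a)) = 2.06300 rad → d = 6371·c ≈ 13143.34 km ≈ 7096.84 nmi.

7097 nmi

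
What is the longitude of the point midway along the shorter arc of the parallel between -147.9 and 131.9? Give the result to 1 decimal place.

+172.0°

Signed shortest Δλ from -147.9° to +131.9° is -80.2°.
Midpoint longitude = -147.9° + (-80.2°)/2 = -147.9° − 40.1° = -188.0°.
Normalise into (−180°, 180°]: +172.0°.
(The naïve average (-147.9 + +131.9)/2 = -8.0° is on the wrong side of the globe.)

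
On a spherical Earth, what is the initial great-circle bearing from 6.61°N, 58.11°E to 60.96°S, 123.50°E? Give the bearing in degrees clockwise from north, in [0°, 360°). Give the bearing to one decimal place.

153.7°

Δλ = 123.50 − 58.11 = 65.39°.
θ = atan2( sin Δλ · cos φ₂ , cos φ₁ · sin φ₂ − sin φ₁ · cos φ₂ · cos Δλ )
  = atan2(0.44133, -0.89174) = 153.669° → normalised to [0°, 360°): 153.669°.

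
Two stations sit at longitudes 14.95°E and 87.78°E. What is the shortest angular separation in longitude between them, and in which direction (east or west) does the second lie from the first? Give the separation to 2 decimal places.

72.83° east

Raw difference: 87.78 − 14.95 = 72.83°.
Normalise into (−180°, 180°]: 72.83° stays 72.83°.
Positive ⇒ the second point lies to the east; separation 72.83°.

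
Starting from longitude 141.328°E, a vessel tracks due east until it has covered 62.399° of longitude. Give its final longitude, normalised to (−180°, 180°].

156.273°W

Start at +141.328°; shift +62.399° → +203.727°.
+203.727° lies outside (−180°, 180°]; subtract 360° → -156.273°.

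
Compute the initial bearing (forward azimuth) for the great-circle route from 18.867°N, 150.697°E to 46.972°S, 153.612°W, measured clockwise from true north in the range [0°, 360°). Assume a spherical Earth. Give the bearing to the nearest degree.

Δλ = -153.612 − 150.697 = -304.309°; wrapped into (−180°, 180°]: 55.691°.
θ = atan2( sin Δλ · cos φ₂ , cos φ₁ · sin φ₂ − sin φ₁ · cos φ₂ · cos Δλ )
  = atan2(0.56363, -0.81612) = 145.370° → normalised to [0°, 360°): 145.370°.

145°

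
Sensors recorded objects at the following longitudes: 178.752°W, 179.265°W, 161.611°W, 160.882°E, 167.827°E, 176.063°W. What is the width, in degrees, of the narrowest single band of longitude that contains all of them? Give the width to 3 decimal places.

37.507°

Sort the longitudes: -179.265°, -178.752°, -176.063°, -161.611°, +160.882°, +167.827°.
Eastward gaps between consecutive values (wrapping around): 0.513°, 2.689°, 14.452°, 322.493°, 6.945°, 12.908°.
Largest gap = 322.493° ⇒ minimal covering band is its complement: 360° − 322.493° = 37.507°.
Band runs from +160.882° eastward to -161.611°, crossing the antimeridian.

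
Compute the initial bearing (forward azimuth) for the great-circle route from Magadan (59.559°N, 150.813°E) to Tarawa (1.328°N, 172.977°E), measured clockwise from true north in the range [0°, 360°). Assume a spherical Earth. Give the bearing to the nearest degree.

154°

Δλ = 172.977 − 150.813 = 22.164°.
θ = atan2( sin Δλ · cos φ₂ , cos φ₁ · sin φ₂ − sin φ₁ · cos φ₂ · cos Δλ )
  = atan2(0.37716, -0.78649) = 154.380° → normalised to [0°, 360°): 154.380°.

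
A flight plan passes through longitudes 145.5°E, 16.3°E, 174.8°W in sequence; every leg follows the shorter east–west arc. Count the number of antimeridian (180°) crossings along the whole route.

1

Leg 1: +145.5° → +16.3°, shortest Δλ = -129.2° (west) — does not cross 180°.
Leg 2: +16.3° → -174.8°, shortest Δλ = 168.9° (east) — crosses 180°.
Total crossings: 1.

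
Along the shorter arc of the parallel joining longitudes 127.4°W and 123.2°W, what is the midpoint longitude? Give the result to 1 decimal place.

125.3°W

Signed shortest Δλ from -127.4° to -123.2° is +4.2°.
Midpoint longitude = -127.4° + (+4.2°)/2 = -127.4° + 2.1° = -125.3°.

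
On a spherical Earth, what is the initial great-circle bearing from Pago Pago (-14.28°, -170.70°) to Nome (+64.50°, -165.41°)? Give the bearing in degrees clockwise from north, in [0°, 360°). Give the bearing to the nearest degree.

Δλ = -165.41 − -170.70 = 5.29°.
θ = atan2( sin Δλ · cos φ₂ , cos φ₁ · sin φ₂ − sin φ₁ · cos φ₂ · cos Δλ )
  = atan2(0.03969, 0.98044) = 2.318° → normalised to [0°, 360°): 2.318°.

2°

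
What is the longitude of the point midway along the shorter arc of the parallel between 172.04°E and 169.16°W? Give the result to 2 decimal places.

178.56°W

Signed shortest Δλ from +172.04° to -169.16° is +18.80°.
Midpoint longitude = +172.04° + (+18.80°)/2 = +172.04° + 9.40° = +181.44°.
Normalise into (−180°, 180°]: -178.56°.
(The naïve average (+172.04 + -169.16)/2 = 1.44° is on the wrong side of the globe.)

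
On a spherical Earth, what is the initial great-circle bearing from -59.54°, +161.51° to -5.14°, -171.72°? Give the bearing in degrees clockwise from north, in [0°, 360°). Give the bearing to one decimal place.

31.9°

Δλ = -171.72 − 161.51 = -333.23°; wrapped into (−180°, 180°]: 26.77°.
θ = atan2( sin Δλ · cos φ₂ , cos φ₁ · sin φ₂ − sin φ₁ · cos φ₂ · cos Δλ )
  = atan2(0.44860, 0.72109) = 31.886° → normalised to [0°, 360°): 31.886°.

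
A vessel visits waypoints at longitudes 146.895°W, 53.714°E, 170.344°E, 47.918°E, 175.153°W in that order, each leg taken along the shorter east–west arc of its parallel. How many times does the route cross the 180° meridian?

2

Leg 1: -146.895° → +53.714°, shortest Δλ = -159.391° (west) — crosses 180°.
Leg 2: +53.714° → +170.344°, shortest Δλ = 116.63° (east) — does not cross 180°.
Leg 3: +170.344° → +47.918°, shortest Δλ = -122.426° (west) — does not cross 180°.
Leg 4: +47.918° → -175.153°, shortest Δλ = 136.929° (east) — crosses 180°.
Total crossings: 2.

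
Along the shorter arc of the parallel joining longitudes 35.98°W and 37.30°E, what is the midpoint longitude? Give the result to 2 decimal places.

0.66°E

Signed shortest Δλ from -35.98° to +37.30° is +73.28°.
Midpoint longitude = -35.98° + (+73.28°)/2 = -35.98° + 36.64° = +0.66°.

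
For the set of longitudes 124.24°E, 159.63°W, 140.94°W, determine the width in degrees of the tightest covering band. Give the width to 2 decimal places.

94.82°

Sort the longitudes: -159.63°, -140.94°, +124.24°.
Eastward gaps between consecutive values (wrapping around): 18.69°, 265.18°, 76.13°.
Largest gap = 265.18° ⇒ minimal covering band is its complement: 360° − 265.18° = 94.82°.
Band runs from +124.24° eastward to -140.94°, crossing the antimeridian.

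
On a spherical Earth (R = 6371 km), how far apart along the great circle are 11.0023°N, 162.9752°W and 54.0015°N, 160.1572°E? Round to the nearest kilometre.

5780 km

Δλ = 160.1572 − -162.9752 = 323.1324°; wrapped into (−180°, 180°]: -36.8676°.
Δφ = 54.0015 − 11.0023 = 42.9992°.
a = sin²(Δφ/2) + cos φ₁ · cos φ₂ · sin²(Δλ/2) = 0.192008.
c = 2·atan2(√a, √(1−a)) = 0.90716 rad → d = 6371·c ≈ 5779.52 km.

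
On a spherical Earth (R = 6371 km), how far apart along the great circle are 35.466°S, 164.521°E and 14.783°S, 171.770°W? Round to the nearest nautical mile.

Δλ = -171.770 − 164.521 = -336.291°; wrapped into (−180°, 180°]: 23.709°.
Δφ = -14.783 − -35.466 = 20.683°.
a = sin²(Δφ/2) + cos φ₁ · cos φ₂ · sin²(Δλ/2) = 0.065458.
c = 2·atan2(√a, √(1−a)) = 0.51745 rad → d = 6371·c ≈ 3296.67 km ≈ 1780.06 nmi.

1780 nmi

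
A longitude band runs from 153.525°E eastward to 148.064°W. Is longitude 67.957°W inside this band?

No

Band width going east from +153.525° to -148.064°: ((-148.064 − 153.525) mod 360) = 58.411°.
Offset of -67.957° east of the west edge: ((-67.957 − 153.525) mod 360) = 138.518°.
138.518° > 58.411° ⇒ outside.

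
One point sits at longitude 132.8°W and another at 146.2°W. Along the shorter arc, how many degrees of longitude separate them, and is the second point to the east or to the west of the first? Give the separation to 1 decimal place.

Raw difference: -146.2 − -132.8 = -13.4°.
Normalise into (−180°, 180°]: -13.4° stays -13.4°.
Negative ⇒ the second point lies to the west; separation 13.4°.

13.4° west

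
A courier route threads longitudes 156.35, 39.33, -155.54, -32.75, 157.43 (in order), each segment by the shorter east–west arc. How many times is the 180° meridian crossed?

2

Leg 1: +156.35° → +39.33°, shortest Δλ = -117.02° (west) — does not cross 180°.
Leg 2: +39.33° → -155.54°, shortest Δλ = 165.13° (east) — crosses 180°.
Leg 3: -155.54° → -32.75°, shortest Δλ = 122.79° (east) — does not cross 180°.
Leg 4: -32.75° → +157.43°, shortest Δλ = -169.82° (west) — crosses 180°.
Total crossings: 2.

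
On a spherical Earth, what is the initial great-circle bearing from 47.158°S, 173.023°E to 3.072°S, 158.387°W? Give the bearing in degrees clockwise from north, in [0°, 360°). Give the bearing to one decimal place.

Δλ = -158.387 − 173.023 = -331.410°; wrapped into (−180°, 180°]: 28.590°.
θ = atan2( sin Δλ · cos φ₂ , cos φ₁ · sin φ₂ − sin φ₁ · cos φ₂ · cos Δλ )
  = atan2(0.47785, 0.60646) = 38.236° → normalised to [0°, 360°): 38.236°.

38.2°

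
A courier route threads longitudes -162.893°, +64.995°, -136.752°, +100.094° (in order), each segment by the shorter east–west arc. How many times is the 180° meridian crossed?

3

Leg 1: -162.893° → +64.995°, shortest Δλ = -132.112° (west) — crosses 180°.
Leg 2: +64.995° → -136.752°, shortest Δλ = 158.253° (east) — crosses 180°.
Leg 3: -136.752° → +100.094°, shortest Δλ = -123.154° (west) — crosses 180°.
Total crossings: 3.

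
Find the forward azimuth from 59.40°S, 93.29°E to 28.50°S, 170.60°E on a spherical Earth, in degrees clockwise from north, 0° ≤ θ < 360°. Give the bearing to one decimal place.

Δλ = 170.60 − 93.29 = 77.31°.
θ = atan2( sin Δλ · cos φ₂ , cos φ₁ · sin φ₂ − sin φ₁ · cos φ₂ · cos Δλ )
  = atan2(0.85735, -0.07672) = 95.114° → normalised to [0°, 360°): 95.114°.

95.1°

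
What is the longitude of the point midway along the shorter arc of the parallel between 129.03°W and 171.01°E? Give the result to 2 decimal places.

159.01°W

Signed shortest Δλ from -129.03° to +171.01° is -59.96°.
Midpoint longitude = -129.03° + (-59.96°)/2 = -129.03° − 29.98° = -159.01°.
(The naïve average (-129.03 + +171.01)/2 = 20.99° is on the wrong side of the globe.)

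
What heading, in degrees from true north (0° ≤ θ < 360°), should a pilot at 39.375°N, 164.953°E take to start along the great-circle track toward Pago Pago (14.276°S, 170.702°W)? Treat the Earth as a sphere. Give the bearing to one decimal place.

Δλ = -170.702 − 164.953 = -335.655°; wrapped into (−180°, 180°]: 24.345°.
θ = atan2( sin Δλ · cos φ₂ , cos φ₁ · sin φ₂ − sin φ₁ · cos φ₂ · cos Δλ )
  = atan2(0.39950, -0.75075) = 151.981° → normalised to [0°, 360°): 151.981°.

152.0°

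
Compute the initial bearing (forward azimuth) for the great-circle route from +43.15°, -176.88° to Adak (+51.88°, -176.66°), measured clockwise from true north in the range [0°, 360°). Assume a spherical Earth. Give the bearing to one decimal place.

Δλ = -176.66 − -176.88 = 0.22°.
θ = atan2( sin Δλ · cos φ₂ , cos φ₁ · sin φ₂ − sin φ₁ · cos φ₂ · cos Δλ )
  = atan2(0.00237, 0.15178) = 0.895° → normalised to [0°, 360°): 0.895°.

0.9°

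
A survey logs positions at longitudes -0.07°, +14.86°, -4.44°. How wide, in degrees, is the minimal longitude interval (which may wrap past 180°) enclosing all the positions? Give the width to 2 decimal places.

19.30°

Sort the longitudes: -4.44°, -0.07°, +14.86°.
Eastward gaps between consecutive values (wrapping around): 4.37°, 14.93°, 340.70°.
Largest gap = 340.70° ⇒ minimal covering band is its complement: 360° − 340.70° = 19.30°.
Band runs from -4.44° eastward to +14.86°.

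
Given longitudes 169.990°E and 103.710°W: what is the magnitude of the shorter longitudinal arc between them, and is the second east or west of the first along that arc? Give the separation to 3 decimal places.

86.300° east

Raw difference: -103.710 − 169.990 = -273.7°.
Normalise into (−180°, 180°]: -273.7° + 360° = 86.3°.
Positive ⇒ the second point lies to the east; separation 86.300°.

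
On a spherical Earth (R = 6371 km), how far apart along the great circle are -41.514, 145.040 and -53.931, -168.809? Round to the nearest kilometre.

3640 km

Δλ = -168.809 − 145.040 = -313.849°; wrapped into (−180°, 180°]: 46.151°.
Δφ = -53.931 − -41.514 = -12.417°.
a = sin²(Δφ/2) + cos φ₁ · cos φ₂ · sin²(Δλ/2) = 0.079420.
c = 2·atan2(√a, √(1−a)) = 0.57137 rad → d = 6371·c ≈ 3640.22 km.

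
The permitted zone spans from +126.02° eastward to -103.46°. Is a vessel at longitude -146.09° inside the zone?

Yes

Band width going east from +126.02° to -103.46°: ((-103.46 − 126.02) mod 360) = 130.52°.
Offset of -146.09° east of the west edge: ((-146.09 − 126.02) mod 360) = 87.89°.
87.89° ≤ 130.52° ⇒ inside.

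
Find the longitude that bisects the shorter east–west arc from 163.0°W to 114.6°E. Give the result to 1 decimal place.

155.8°E

Signed shortest Δλ from -163.0° to +114.6° is -82.4°.
Midpoint longitude = -163.0° + (-82.4°)/2 = -163.0° − 41.2° = -204.2°.
Normalise into (−180°, 180°]: +155.8°.
(The naïve average (-163.0 + +114.6)/2 = -24.2° is on the wrong side of the globe.)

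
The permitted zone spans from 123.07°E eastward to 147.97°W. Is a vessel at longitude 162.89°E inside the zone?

Yes

Band width going east from +123.07° to -147.97°: ((-147.97 − 123.07) mod 360) = 88.96°.
Offset of +162.89° east of the west edge: ((162.89 − 123.07) mod 360) = 39.82°.
39.82° ≤ 88.96° ⇒ inside.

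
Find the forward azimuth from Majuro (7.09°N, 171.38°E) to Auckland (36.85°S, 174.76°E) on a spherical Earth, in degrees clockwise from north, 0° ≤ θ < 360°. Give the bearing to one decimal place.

176.1°

Δλ = 174.76 − 171.38 = 3.38°.
θ = atan2( sin Δλ · cos φ₂ , cos φ₁ · sin φ₂ − sin φ₁ · cos φ₂ · cos Δλ )
  = atan2(0.04718, -0.69373) = 176.109° → normalised to [0°, 360°): 176.109°.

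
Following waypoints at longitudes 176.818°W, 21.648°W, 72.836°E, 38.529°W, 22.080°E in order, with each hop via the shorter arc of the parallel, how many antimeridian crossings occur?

0

Leg 1: -176.818° → -21.648°, shortest Δλ = 155.17° (east) — does not cross 180°.
Leg 2: -21.648° → +72.836°, shortest Δλ = 94.484° (east) — does not cross 180°.
Leg 3: +72.836° → -38.529°, shortest Δλ = -111.365° (west) — does not cross 180°.
Leg 4: -38.529° → +22.080°, shortest Δλ = 60.609° (east) — does not cross 180°.
Total crossings: 0.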